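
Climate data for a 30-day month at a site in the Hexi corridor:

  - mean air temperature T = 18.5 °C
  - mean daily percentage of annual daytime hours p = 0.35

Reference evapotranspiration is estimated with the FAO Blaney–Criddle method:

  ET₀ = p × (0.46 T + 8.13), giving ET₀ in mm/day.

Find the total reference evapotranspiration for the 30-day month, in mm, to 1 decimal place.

174.7 mm

ET₀ = 0.35 × (0.46 × 18.5 + 8.13) = 0.35 × 16.640 = 5.8240 mm/d
Monthly total = 5.8240 × 30 = 174.720 mm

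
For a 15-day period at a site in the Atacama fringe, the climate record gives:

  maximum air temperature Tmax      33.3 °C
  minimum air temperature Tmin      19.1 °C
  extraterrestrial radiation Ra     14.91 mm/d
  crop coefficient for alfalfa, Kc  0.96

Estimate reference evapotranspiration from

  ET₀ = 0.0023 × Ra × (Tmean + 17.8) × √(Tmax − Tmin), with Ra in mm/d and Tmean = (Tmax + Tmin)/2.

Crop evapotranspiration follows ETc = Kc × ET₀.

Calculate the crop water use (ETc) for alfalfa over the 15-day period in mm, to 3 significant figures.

Tmean = (33.3 + 19.1)/2 = 26.20 °C
ET₀ = 0.0023 × 14.91 × (26.20 + 17.8) × √14.2 = 0.0023 × 14.91 × 44.00 × 3.7683 = 5.6860 mm/d
ETc = Kc × ET₀ = 0.96 × 5.6860 = 5.4586 mm/d
Over 15 days: 5.4586 × 15 = 81.879 mm

81.9 mm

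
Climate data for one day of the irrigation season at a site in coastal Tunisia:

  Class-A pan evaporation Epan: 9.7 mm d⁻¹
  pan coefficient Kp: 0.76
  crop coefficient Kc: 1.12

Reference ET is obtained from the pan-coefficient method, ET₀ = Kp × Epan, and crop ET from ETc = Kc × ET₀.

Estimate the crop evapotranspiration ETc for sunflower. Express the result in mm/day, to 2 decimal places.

8.26 mm/day

ET₀ = 0.76 × 9.7 = 7.3720 mm/d
ETc = Kc × ET₀ = 1.12 × 7.3720 = 8.2566 mm/d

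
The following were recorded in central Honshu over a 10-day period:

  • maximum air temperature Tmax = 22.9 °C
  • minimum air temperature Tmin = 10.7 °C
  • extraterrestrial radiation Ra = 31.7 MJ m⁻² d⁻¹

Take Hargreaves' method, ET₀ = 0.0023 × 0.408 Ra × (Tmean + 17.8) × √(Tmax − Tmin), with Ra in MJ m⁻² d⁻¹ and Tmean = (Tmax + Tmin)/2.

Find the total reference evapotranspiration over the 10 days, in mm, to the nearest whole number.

Tmean = (22.9 + 10.7)/2 = 16.80 °C
0.408 Ra = 0.408 × 31.7 = 12.9336 mm/d equivalent
ET₀ = 0.0023 × 12.9336 × (16.80 + 17.8) × √12.2 = 0.0023 × 12.9336 × 34.60 × 3.4928 = 3.5950 mm/d
Over 10 days: 3.5950 × 10 = 35.950 mm

36 mm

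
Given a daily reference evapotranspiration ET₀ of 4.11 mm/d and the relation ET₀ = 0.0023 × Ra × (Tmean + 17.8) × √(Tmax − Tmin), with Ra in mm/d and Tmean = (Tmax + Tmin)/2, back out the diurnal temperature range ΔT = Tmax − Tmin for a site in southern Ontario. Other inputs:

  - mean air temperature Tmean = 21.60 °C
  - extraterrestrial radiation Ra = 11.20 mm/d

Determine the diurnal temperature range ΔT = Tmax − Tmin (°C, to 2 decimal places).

√ΔT = ET₀ / [0.0023 × Ra × (Tmean+17.8)] = 4.11 / (0.0023 × 11.20 × 39.40) = 4.0495
ΔT = 4.0495² = 16.398 °C

16.40 °C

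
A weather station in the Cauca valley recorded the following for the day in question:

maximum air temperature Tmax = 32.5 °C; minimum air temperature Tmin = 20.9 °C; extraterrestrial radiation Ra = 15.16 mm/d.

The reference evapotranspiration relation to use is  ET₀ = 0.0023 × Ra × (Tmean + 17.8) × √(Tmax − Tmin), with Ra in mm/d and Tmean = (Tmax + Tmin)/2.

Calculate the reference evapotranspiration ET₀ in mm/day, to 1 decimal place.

Tmean = (32.5 + 20.9)/2 = 26.70 °C
ET₀ = 0.0023 × 15.16 × (26.70 + 17.8) × √11.6 = 0.0023 × 15.16 × 44.50 × 3.4059 = 5.2847 mm/d

5.3 mm/day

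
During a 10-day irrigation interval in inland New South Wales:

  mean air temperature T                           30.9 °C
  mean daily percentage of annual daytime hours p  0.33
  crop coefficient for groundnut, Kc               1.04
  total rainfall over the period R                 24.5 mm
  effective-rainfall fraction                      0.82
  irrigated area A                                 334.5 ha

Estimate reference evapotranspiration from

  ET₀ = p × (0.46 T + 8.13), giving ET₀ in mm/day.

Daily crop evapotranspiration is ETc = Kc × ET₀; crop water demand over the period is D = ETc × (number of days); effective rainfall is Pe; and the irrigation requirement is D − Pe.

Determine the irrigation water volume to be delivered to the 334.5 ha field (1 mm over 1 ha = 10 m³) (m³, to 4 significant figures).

189300 m³

ET₀ = 0.33 × (0.46 × 30.9 + 8.13) = 0.33 × 22.344 = 7.3735 mm/d
ETc = Kc × ET₀ = 1.04 × 7.3735 = 7.6684 mm/d
Crop demand D = ETc × 10 d = 7.6684 × 10 = 76.684 mm
Pe = 0.82 × 24.5 = 20.090 mm
D − Pe = 76.684 − 20.090 = 56.594 mm
Volume = 56.594 mm × 334.5 ha × 10 = 189306.9 m³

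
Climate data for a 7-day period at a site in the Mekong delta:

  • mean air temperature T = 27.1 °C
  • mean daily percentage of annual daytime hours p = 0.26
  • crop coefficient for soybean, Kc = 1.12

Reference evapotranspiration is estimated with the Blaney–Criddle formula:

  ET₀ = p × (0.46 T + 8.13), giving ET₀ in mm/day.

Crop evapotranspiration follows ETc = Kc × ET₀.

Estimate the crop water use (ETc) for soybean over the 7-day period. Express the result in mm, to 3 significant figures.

ET₀ = 0.26 × (0.46 × 27.1 + 8.13) = 0.26 × 20.596 = 5.3550 mm/d
ETc = Kc × ET₀ = 1.12 × 5.3550 = 5.9976 mm/d
Over 7 days: 5.9976 × 7 = 41.983 mm

42.0 mm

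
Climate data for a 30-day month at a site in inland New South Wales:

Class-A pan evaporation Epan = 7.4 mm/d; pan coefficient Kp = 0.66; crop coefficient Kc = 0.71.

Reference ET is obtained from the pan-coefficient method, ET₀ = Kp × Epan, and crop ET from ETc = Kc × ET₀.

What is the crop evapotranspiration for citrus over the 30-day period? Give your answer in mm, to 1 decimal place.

104.0 mm

ET₀ = 0.66 × 7.4 = 4.8840 mm/d
ETc = Kc × ET₀ = 0.71 × 4.8840 = 3.4676 mm/d
Over 30 days: 3.4676 × 30 = 104.028 mm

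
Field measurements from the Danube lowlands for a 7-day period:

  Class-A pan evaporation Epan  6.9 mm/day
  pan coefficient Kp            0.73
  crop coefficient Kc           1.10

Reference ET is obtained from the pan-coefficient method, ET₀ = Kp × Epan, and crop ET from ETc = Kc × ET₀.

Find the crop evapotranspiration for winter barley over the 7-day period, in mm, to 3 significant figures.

ET₀ = 0.73 × 6.9 = 5.0370 mm/d
ETc = Kc × ET₀ = 1.10 × 5.0370 = 5.5407 mm/d
Over 7 days: 5.5407 × 7 = 38.785 mm

38.8 mm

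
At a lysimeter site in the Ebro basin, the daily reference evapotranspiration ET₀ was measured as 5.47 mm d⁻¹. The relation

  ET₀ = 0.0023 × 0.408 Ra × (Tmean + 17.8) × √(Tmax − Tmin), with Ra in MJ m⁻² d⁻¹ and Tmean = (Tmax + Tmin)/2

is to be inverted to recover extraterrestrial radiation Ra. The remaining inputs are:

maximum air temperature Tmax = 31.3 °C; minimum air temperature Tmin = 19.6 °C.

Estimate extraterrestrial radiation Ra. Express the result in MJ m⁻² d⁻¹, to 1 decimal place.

Tmean = (31.3+19.6)/2 = 25.45 °C; ΔT = 11.7
Ra = ET₀ / [0.0023 × 0.408 × (Tmean+17.8) × √ΔT]
   = 5.47 / (0.0023 × 0.408 × 43.25 × 3.4205) = 39.402 MJ m⁻² d⁻¹

39.4 MJ m⁻² d⁻¹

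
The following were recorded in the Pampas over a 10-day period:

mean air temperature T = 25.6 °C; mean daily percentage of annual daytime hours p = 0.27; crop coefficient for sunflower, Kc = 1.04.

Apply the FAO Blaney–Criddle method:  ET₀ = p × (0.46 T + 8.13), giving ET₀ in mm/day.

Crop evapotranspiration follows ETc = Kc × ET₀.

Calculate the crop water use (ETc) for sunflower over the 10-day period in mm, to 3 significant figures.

55.9 mm

ET₀ = 0.27 × (0.46 × 25.6 + 8.13) = 0.27 × 19.906 = 5.3746 mm/d
ETc = Kc × ET₀ = 1.04 × 5.3746 = 5.5896 mm/d
Over 10 days: 5.5896 × 10 = 55.896 mm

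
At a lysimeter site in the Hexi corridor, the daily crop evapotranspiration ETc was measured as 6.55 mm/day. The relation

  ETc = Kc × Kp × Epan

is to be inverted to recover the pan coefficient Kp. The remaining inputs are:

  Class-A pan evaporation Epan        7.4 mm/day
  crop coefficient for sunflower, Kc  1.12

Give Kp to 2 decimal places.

ETc = Kc × Kp × Epan  ⇒  Kp = ETc / (Kc × Epan)
Kp = 6.55 / (1.12 × 7.4) = 6.55 / 8.288 = 0.7903

0.79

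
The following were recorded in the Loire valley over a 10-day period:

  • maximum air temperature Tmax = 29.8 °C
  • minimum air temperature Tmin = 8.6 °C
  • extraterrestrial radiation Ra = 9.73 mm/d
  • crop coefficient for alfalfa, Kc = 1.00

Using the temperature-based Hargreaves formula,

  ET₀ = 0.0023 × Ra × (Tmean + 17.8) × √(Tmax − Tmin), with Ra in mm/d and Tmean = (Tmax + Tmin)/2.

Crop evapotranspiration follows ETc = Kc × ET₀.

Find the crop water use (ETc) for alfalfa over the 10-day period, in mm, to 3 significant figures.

38.1 mm

Tmean = (29.8 + 8.6)/2 = 19.20 °C
ET₀ = 0.0023 × 9.73 × (19.20 + 17.8) × √21.2 = 0.0023 × 9.73 × 37.00 × 4.6043 = 3.8125 mm/d
ETc = Kc × ET₀ = 1.00 × 3.8125 = 3.8125 mm/d
Over 10 days: 3.8125 × 10 = 38.125 mm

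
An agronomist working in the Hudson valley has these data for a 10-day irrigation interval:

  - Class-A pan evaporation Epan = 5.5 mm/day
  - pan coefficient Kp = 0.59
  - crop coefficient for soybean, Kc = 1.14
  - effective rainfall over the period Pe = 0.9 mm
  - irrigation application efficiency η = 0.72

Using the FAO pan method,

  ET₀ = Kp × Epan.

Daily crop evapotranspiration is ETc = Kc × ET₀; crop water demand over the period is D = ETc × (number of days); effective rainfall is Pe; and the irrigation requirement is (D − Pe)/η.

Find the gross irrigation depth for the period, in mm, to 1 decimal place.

ET₀ = 0.59 × 5.5 = 3.2450 mm/d
ETc = Kc × ET₀ = 1.14 × 3.2450 = 3.6993 mm/d
Crop demand D = ETc × 10 d = 3.6993 × 10 = 36.993 mm
D − Pe = 36.993 − 0.9 = 36.093 mm
Gross irrigation = 36.093 / 0.72 = 50.129 mm

50.1 mm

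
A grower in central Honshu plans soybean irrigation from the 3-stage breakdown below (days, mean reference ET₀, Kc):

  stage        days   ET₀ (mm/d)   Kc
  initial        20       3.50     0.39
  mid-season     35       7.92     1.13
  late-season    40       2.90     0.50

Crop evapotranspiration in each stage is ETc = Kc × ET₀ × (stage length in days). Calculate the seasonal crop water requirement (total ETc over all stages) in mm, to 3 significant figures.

initial: 0.39 × 3.50 × 20 = 27.30 mm
mid-season: 1.13 × 7.92 × 35 = 313.24 mm
late-season: 0.50 × 2.90 × 40 = 58.00 mm
Seasonal total = 398.54 mm

399 mm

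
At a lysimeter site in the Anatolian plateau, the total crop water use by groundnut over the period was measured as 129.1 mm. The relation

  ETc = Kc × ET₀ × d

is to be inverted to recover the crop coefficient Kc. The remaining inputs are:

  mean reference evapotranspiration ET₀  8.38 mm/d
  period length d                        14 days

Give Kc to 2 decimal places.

1.10

ETc = Kc × ET₀ × d  ⇒  Kc = ETc / (ET₀ × d)
Kc = 129.1 / (8.38 × 14) = 129.1 / 117.32 = 1.1004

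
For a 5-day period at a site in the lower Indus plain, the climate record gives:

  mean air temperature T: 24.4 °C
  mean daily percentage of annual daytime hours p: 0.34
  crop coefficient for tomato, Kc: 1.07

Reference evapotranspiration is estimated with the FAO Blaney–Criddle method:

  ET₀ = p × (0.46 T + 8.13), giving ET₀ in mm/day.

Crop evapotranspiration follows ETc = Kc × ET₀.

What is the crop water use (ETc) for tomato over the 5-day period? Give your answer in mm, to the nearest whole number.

ET₀ = 0.34 × (0.46 × 24.4 + 8.13) = 0.34 × 19.354 = 6.5804 mm/d
ETc = Kc × ET₀ = 1.07 × 6.5804 = 7.0410 mm/d
Over 5 days: 7.0410 × 5 = 35.205 mm

35 mm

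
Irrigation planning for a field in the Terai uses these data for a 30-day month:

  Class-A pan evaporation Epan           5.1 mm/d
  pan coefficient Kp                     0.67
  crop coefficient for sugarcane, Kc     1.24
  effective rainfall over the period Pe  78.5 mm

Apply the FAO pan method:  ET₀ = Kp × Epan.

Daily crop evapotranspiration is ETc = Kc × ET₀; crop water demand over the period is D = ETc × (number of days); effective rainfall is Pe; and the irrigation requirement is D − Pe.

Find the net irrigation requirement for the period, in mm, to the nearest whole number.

49 mm

ET₀ = 0.67 × 5.1 = 3.4170 mm/d
ETc = Kc × ET₀ = 1.24 × 3.4170 = 4.2371 mm/d
Crop demand D = ETc × 30 d = 4.2371 × 30 = 127.113 mm
D − Pe = 127.113 − 78.5 = 48.613 mm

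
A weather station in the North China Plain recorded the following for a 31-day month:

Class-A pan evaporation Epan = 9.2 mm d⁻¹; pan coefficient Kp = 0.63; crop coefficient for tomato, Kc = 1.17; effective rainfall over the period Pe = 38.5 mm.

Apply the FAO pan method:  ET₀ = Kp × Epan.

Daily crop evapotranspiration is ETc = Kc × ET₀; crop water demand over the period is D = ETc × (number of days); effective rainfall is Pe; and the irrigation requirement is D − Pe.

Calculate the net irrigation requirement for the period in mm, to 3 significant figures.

ET₀ = 0.63 × 9.2 = 5.7960 mm/d
ETc = Kc × ET₀ = 1.17 × 5.7960 = 6.7813 mm/d
Crop demand D = ETc × 31 d = 6.7813 × 31 = 210.220 mm
D − Pe = 210.220 − 38.5 = 171.720 mm

172 mm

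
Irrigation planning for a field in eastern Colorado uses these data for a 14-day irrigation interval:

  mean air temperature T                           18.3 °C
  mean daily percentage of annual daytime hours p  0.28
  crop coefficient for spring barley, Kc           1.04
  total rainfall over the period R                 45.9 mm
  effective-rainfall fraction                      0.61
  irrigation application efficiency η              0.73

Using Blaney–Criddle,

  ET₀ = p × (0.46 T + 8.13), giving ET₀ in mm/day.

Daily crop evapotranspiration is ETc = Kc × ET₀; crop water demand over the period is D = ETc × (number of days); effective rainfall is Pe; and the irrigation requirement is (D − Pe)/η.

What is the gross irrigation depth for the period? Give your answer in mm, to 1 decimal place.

ET₀ = 0.28 × (0.46 × 18.3 + 8.13) = 0.28 × 16.548 = 4.6334 mm/d
ETc = Kc × ET₀ = 1.04 × 4.6334 = 4.8187 mm/d
Crop demand D = ETc × 14 d = 4.8187 × 14 = 67.462 mm
Pe = 0.61 × 45.9 = 27.999 mm
D − Pe = 67.462 − 27.999 = 39.463 mm
Gross irrigation = 39.463 / 0.73 = 54.059 mm

54.1 mm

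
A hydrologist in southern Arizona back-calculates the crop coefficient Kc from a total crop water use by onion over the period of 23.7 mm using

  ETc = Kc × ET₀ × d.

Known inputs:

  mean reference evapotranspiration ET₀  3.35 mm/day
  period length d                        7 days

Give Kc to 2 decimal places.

ETc = Kc × ET₀ × d  ⇒  Kc = ETc / (ET₀ × d)
Kc = 23.7 / (3.35 × 7) = 23.7 / 23.45 = 1.0107

1.01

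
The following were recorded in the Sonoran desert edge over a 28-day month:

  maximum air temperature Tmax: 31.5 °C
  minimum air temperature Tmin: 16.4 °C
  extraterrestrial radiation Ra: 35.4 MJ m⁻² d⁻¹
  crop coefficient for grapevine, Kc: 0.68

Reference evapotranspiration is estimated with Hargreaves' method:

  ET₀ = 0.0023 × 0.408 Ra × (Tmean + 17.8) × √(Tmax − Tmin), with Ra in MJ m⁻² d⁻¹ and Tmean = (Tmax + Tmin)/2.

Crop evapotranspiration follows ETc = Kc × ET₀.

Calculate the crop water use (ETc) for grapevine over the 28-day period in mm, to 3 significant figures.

103 mm

Tmean = (31.5 + 16.4)/2 = 23.95 °C
0.408 Ra = 0.408 × 35.4 = 14.4432 mm/d equivalent
ET₀ = 0.0023 × 14.4432 × (23.95 + 17.8) × √15.1 = 0.0023 × 14.4432 × 41.75 × 3.8859 = 5.3894 mm/d
ETc = Kc × ET₀ = 0.68 × 5.3894 = 3.6648 mm/d
Over 28 days: 3.6648 × 28 = 102.614 mm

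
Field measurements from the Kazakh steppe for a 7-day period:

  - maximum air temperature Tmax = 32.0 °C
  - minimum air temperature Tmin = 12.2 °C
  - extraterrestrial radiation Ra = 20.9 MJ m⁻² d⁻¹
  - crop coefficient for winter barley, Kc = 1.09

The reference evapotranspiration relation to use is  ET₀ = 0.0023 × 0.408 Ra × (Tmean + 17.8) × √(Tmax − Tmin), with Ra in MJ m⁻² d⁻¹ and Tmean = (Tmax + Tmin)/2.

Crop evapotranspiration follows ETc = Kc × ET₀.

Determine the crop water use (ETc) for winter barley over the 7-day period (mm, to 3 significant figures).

26.6 mm

Tmean = (32.0 + 12.2)/2 = 22.10 °C
0.408 Ra = 0.408 × 20.9 = 8.5272 mm/d equivalent
ET₀ = 0.0023 × 8.5272 × (22.10 + 17.8) × √19.8 = 0.0023 × 8.5272 × 39.90 × 4.4497 = 3.4821 mm/d
ETc = Kc × ET₀ = 1.09 × 3.4821 = 3.7955 mm/d
Over 7 days: 3.7955 × 7 = 26.569 mm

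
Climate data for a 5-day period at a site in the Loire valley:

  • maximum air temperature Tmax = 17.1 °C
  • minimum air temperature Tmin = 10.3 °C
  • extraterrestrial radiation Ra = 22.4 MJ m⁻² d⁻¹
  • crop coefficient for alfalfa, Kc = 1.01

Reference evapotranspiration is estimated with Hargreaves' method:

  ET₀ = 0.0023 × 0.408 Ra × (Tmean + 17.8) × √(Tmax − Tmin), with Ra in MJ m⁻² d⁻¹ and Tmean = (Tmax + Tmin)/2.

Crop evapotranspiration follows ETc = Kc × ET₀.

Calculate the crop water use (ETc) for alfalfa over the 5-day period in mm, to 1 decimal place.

8.7 mm

Tmean = (17.1 + 10.3)/2 = 13.70 °C
0.408 Ra = 0.408 × 22.4 = 9.1392 mm/d equivalent
ET₀ = 0.0023 × 9.1392 × (13.70 + 17.8) × √6.8 = 0.0023 × 9.1392 × 31.50 × 2.6077 = 1.7266 mm/d
ETc = Kc × ET₀ = 1.01 × 1.7266 = 1.7439 mm/d
Over 5 days: 1.7439 × 5 = 8.720 mm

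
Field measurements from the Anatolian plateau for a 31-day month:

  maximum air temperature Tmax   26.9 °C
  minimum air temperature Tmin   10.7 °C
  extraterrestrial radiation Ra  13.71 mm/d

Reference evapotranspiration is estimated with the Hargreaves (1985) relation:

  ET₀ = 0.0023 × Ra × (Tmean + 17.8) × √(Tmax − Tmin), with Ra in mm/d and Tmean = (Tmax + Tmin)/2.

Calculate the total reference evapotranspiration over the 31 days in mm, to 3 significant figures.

144 mm

Tmean = (26.9 + 10.7)/2 = 18.80 °C
ET₀ = 0.0023 × 13.71 × (18.80 + 17.8) × √16.2 = 0.0023 × 13.71 × 36.60 × 4.0249 = 4.6452 mm/d
Over 31 days: 4.6452 × 31 = 144.001 mm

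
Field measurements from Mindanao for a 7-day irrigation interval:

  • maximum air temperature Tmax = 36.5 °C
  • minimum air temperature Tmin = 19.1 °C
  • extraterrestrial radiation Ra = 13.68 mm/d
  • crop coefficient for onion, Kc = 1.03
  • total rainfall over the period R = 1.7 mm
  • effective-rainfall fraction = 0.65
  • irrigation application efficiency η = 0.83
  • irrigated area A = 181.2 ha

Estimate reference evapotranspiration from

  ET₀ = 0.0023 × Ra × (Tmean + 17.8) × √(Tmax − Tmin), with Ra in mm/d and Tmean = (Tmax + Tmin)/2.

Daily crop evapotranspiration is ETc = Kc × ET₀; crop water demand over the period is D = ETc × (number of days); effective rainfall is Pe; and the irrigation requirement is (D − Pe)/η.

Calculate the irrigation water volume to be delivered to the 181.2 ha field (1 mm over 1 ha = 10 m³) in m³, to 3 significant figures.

91800 m³

Tmean = (36.5 + 19.1)/2 = 27.80 °C
ET₀ = 0.0023 × 13.68 × (27.80 + 17.8) × √17.4 = 0.0023 × 13.68 × 45.60 × 4.1713 = 5.9848 mm/d
ETc = Kc × ET₀ = 1.03 × 5.9848 = 6.1643 mm/d
Crop demand D = ETc × 7 d = 6.1643 × 7 = 43.150 mm
Pe = 0.65 × 1.7 = 1.105 mm
D − Pe = 43.150 − 1.105 = 42.045 mm
Gross irrigation = 42.045 / 0.83 = 50.657 mm
Volume = 50.657 mm × 181.2 ha × 10 = 91790.5 m³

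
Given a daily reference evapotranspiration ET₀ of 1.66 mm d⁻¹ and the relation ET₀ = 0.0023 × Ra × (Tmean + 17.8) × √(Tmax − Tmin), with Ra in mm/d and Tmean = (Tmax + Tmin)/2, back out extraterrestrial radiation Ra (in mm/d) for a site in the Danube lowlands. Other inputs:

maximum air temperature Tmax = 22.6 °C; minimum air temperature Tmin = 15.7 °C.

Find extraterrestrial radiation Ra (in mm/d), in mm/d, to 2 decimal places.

7.44 mm/d

Tmean = 19.15 °C; √ΔT = 2.6268
Ra = ET₀ / [0.0023 × (Tmean+17.8) × √ΔT] = 1.66 / (0.0023 × 36.95 × 2.6268) = 7.436 mm/d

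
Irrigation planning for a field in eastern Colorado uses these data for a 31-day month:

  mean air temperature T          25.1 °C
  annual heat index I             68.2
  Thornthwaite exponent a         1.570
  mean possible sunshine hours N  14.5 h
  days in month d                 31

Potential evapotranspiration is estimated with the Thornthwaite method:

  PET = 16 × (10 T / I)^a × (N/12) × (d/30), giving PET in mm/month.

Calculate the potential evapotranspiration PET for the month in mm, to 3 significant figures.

155 mm

10T/I = 10 × 25.1 / 68.2 = 3.6804
(10T/I)^a = 3.6804^1.570 = 7.7349
Uncorrected PET = 16 × 7.7349 = 123.758 mm
Correction = (N/12)(d/30) = (14.5/12)(31/30) = 1.2486
PET = 123.758 × 1.2486 = 154.524 mm/month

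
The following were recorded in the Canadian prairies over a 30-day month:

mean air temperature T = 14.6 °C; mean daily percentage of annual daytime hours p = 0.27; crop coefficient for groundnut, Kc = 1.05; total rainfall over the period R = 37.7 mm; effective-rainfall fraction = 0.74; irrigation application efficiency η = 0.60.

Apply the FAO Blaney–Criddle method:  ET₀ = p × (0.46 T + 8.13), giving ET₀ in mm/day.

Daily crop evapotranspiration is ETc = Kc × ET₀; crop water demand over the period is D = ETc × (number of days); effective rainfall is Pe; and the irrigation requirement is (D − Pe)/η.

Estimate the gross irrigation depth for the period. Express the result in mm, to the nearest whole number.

164 mm

ET₀ = 0.27 × (0.46 × 14.6 + 8.13) = 0.27 × 14.846 = 4.0084 mm/d
ETc = Kc × ET₀ = 1.05 × 4.0084 = 4.2088 mm/d
Crop demand D = ETc × 30 d = 4.2088 × 30 = 126.264 mm
Pe = 0.74 × 37.7 = 27.898 mm
D − Pe = 126.264 − 27.898 = 98.366 mm
Gross irrigation = 98.366 / 0.60 = 163.943 mm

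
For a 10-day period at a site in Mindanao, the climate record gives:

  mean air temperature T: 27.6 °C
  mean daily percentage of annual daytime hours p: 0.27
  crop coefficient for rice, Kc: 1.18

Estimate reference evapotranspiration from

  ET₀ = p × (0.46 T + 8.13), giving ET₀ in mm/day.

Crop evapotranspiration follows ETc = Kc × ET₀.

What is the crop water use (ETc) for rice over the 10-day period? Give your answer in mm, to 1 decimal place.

66.4 mm

ET₀ = 0.27 × (0.46 × 27.6 + 8.13) = 0.27 × 20.826 = 5.6230 mm/d
ETc = Kc × ET₀ = 1.18 × 5.6230 = 6.6351 mm/d
Over 10 days: 6.6351 × 10 = 66.351 mm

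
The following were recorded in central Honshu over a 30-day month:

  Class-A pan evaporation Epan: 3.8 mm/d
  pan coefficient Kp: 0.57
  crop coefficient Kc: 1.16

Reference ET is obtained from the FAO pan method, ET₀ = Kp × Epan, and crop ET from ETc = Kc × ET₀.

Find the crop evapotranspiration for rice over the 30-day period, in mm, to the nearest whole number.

ET₀ = 0.57 × 3.8 = 2.1660 mm/d
ETc = Kc × ET₀ = 1.16 × 2.1660 = 2.5126 mm/d
Over 30 days: 2.5126 × 30 = 75.378 mm

75 mm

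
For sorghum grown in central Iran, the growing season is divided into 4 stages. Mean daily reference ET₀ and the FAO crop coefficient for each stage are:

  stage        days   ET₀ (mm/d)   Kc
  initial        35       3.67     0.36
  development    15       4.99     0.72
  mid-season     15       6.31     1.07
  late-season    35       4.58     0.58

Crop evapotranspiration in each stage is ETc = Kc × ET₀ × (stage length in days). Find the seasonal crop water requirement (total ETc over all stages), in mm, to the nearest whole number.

294 mm

initial: 0.36 × 3.67 × 35 = 46.24 mm
development: 0.72 × 4.99 × 15 = 53.89 mm
mid-season: 1.07 × 6.31 × 15 = 101.28 mm
late-season: 0.58 × 4.58 × 35 = 92.97 mm
Seasonal total = 294.38 mm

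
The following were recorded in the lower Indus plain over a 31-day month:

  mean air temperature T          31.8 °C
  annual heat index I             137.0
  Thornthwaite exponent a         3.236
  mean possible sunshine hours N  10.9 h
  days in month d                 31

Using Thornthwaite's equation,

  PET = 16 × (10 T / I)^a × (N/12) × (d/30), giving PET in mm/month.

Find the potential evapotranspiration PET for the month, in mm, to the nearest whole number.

229 mm

10T/I = 10 × 31.8 / 137.0 = 2.3212
(10T/I)^a = 2.3212^3.236 = 15.2562
Uncorrected PET = 16 × 15.2562 = 244.099 mm
Correction = (N/12)(d/30) = (10.9/12)(31/30) = 0.9386
PET = 244.099 × 0.9386 = 229.111 mm/month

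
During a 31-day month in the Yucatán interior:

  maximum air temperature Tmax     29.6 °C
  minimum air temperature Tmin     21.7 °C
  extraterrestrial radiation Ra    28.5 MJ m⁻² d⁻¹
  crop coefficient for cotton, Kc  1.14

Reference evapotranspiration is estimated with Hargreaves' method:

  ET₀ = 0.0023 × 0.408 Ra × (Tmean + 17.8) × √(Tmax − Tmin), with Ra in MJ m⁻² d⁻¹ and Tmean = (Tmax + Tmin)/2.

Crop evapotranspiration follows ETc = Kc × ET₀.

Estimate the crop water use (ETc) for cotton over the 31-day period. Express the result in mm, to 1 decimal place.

Tmean = (29.6 + 21.7)/2 = 25.65 °C
0.408 Ra = 0.408 × 28.5 = 11.6280 mm/d equivalent
ET₀ = 0.0023 × 11.6280 × (25.65 + 17.8) × √7.9 = 0.0023 × 11.6280 × 43.45 × 2.8107 = 3.2662 mm/d
ETc = Kc × ET₀ = 1.14 × 3.2662 = 3.7235 mm/d
Over 31 days: 3.7235 × 31 = 115.429 mm

115.4 mm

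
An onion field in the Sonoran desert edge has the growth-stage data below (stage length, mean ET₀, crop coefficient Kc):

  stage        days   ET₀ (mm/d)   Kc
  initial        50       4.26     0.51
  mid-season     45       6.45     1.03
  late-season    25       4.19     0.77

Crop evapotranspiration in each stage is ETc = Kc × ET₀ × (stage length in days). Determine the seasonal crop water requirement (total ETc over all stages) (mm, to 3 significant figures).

488 mm

initial: 0.51 × 4.26 × 50 = 108.63 mm
mid-season: 1.03 × 6.45 × 45 = 298.96 mm
late-season: 0.77 × 4.19 × 25 = 80.66 mm
Seasonal total = 488.25 mm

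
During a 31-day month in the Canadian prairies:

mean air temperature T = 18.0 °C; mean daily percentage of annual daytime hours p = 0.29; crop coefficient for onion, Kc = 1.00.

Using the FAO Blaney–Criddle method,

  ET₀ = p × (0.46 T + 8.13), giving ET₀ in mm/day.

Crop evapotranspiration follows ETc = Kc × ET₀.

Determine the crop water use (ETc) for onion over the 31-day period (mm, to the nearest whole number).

148 mm

ET₀ = 0.29 × (0.46 × 18.0 + 8.13) = 0.29 × 16.410 = 4.7589 mm/d
ETc = Kc × ET₀ = 1.00 × 4.7589 = 4.7589 mm/d
Over 31 days: 4.7589 × 31 = 147.526 mm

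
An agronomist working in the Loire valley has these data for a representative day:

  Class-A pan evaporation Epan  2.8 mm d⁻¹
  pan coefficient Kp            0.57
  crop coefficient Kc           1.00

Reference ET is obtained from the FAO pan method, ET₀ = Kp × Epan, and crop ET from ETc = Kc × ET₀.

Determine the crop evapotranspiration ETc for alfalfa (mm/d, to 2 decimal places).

ET₀ = 0.57 × 2.8 = 1.5960 mm/d
ETc = Kc × ET₀ = 1.00 × 1.5960 = 1.5960 mm/d

1.60 mm/d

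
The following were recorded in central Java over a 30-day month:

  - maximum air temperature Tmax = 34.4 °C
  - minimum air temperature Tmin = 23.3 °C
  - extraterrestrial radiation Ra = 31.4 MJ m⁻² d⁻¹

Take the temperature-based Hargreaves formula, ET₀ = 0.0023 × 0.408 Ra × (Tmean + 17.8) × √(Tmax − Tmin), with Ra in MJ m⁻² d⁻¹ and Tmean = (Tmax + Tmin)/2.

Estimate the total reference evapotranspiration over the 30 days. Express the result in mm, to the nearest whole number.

Tmean = (34.4 + 23.3)/2 = 28.85 °C
0.408 Ra = 0.408 × 31.4 = 12.8112 mm/d equivalent
ET₀ = 0.0023 × 12.8112 × (28.85 + 17.8) × √11.1 = 0.0023 × 12.8112 × 46.65 × 3.3317 = 4.5797 mm/d
Over 30 days: 4.5797 × 30 = 137.391 mm

137 mm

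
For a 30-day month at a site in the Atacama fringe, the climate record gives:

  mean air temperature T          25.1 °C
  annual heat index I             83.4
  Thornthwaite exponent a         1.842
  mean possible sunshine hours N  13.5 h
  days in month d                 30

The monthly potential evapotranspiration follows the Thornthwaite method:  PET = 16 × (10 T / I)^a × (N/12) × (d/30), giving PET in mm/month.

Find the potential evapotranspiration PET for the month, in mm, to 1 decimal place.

10T/I = 10 × 25.1 / 83.4 = 3.0096
(10T/I)^a = 3.0096^1.842 = 7.6105
Uncorrected PET = 16 × 7.6105 = 121.768 mm
Correction = (N/12)(d/30) = (13.5/12)(30/30) = 1.1250
PET = 121.768 × 1.1250 = 136.989 mm/month

137.0 mm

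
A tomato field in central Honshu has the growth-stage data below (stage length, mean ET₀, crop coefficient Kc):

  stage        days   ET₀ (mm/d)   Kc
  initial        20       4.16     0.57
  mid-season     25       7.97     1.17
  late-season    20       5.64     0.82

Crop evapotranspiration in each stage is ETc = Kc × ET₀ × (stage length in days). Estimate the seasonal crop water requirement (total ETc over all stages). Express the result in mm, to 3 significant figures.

initial: 0.57 × 4.16 × 20 = 47.42 mm
mid-season: 1.17 × 7.97 × 25 = 233.12 mm
late-season: 0.82 × 5.64 × 20 = 92.50 mm
Seasonal total = 373.04 mm

373 mm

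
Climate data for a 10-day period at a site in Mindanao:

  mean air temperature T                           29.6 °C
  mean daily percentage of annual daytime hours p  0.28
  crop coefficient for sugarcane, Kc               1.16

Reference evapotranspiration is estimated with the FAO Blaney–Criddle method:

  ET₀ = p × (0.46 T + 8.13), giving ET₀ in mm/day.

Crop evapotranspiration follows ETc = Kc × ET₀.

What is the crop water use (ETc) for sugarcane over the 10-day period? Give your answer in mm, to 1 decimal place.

ET₀ = 0.28 × (0.46 × 29.6 + 8.13) = 0.28 × 21.746 = 6.0889 mm/d
ETc = Kc × ET₀ = 1.16 × 6.0889 = 7.0631 mm/d
Over 10 days: 7.0631 × 10 = 70.631 mm

70.6 mm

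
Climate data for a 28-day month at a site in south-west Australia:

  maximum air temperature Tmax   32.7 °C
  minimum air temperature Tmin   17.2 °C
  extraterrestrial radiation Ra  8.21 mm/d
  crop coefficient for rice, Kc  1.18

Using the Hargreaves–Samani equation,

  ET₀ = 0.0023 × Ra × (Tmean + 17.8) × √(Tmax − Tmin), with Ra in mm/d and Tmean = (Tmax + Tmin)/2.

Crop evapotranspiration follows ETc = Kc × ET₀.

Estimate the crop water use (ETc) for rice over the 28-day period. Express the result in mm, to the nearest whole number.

Tmean = (32.7 + 17.2)/2 = 24.95 °C
ET₀ = 0.0023 × 8.21 × (24.95 + 17.8) × √15.5 = 0.0023 × 8.21 × 42.75 × 3.9370 = 3.1781 mm/d
ETc = Kc × ET₀ = 1.18 × 3.1781 = 3.7502 mm/d
Over 28 days: 3.7502 × 28 = 105.006 mm

105 mm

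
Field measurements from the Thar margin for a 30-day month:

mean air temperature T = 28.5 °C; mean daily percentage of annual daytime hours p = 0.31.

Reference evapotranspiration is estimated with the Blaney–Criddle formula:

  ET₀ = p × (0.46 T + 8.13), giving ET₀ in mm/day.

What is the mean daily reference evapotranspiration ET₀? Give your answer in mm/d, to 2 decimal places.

ET₀ = 0.31 × (0.46 × 28.5 + 8.13) = 0.31 × 21.240 = 6.5844 mm/d

6.58 mm/d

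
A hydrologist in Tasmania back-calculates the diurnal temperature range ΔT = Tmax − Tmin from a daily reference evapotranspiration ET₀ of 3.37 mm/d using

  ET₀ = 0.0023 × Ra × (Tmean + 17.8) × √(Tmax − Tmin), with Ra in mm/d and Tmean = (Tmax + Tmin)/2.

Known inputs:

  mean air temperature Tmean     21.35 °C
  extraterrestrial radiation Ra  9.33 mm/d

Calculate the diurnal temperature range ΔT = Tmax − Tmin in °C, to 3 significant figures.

√ΔT = ET₀ / [0.0023 × Ra × (Tmean+17.8)] = 3.37 / (0.0023 × 9.33 × 39.15) = 4.0113
ΔT = 4.0113² = 16.091 °C

16.1 °C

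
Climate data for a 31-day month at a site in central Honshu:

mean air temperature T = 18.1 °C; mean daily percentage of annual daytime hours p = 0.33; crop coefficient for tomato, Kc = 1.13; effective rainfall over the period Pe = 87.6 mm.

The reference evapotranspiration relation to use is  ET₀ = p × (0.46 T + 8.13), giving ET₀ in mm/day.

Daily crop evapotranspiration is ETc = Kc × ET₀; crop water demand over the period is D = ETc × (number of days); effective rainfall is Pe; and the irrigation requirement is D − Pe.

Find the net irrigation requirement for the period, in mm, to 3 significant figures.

103 mm

ET₀ = 0.33 × (0.46 × 18.1 + 8.13) = 0.33 × 16.456 = 5.4305 mm/d
ETc = Kc × ET₀ = 1.13 × 5.4305 = 6.1365 mm/d
Crop demand D = ETc × 31 d = 6.1365 × 31 = 190.232 mm
D − Pe = 190.232 − 87.6 = 102.632 mm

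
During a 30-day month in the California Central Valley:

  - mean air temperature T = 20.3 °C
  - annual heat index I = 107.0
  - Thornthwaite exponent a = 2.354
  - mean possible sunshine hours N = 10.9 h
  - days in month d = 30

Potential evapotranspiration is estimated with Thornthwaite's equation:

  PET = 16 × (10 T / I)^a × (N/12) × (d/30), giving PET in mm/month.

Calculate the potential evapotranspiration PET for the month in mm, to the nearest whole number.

10T/I = 10 × 20.3 / 107.0 = 1.8972
(10T/I)^a = 1.8972^2.354 = 4.5152
Uncorrected PET = 16 × 4.5152 = 72.243 mm
Correction = (N/12)(d/30) = (10.9/12)(30/30) = 0.9083
PET = 72.243 × 0.9083 = 65.618 mm/month

66 mm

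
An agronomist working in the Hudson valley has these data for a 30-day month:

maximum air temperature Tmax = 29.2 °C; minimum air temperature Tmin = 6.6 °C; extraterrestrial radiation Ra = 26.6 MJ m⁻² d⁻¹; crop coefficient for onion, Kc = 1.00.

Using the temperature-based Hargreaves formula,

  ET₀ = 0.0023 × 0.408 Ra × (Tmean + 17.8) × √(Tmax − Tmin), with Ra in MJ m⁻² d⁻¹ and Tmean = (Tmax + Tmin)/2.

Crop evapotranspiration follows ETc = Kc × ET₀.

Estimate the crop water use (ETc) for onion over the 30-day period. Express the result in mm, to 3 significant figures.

Tmean = (29.2 + 6.6)/2 = 17.90 °C
0.408 Ra = 0.408 × 26.6 = 10.8528 mm/d equivalent
ET₀ = 0.0023 × 10.8528 × (17.90 + 17.8) × √22.6 = 0.0023 × 10.8528 × 35.70 × 4.7539 = 4.2363 mm/d
ETc = Kc × ET₀ = 1.00 × 4.2363 = 4.2363 mm/d
Over 30 days: 4.2363 × 30 = 127.089 mm

127 mm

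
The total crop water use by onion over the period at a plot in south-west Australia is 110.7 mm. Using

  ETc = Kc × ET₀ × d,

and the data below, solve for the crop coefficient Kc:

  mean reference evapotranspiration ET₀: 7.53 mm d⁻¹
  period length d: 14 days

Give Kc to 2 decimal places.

1.05

ETc = Kc × ET₀ × d  ⇒  Kc = ETc / (ET₀ × d)
Kc = 110.7 / (7.53 × 14) = 110.7 / 105.42 = 1.0501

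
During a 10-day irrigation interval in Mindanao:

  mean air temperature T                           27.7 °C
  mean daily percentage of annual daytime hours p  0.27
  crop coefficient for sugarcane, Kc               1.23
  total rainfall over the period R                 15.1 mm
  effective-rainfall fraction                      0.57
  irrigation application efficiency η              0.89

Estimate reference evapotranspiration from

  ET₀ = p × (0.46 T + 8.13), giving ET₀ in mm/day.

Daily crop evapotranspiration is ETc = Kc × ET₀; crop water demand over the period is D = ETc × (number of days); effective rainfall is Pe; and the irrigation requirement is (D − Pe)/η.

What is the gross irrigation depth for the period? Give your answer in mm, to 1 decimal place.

68.2 mm

ET₀ = 0.27 × (0.46 × 27.7 + 8.13) = 0.27 × 20.872 = 5.6354 mm/d
ETc = Kc × ET₀ = 1.23 × 5.6354 = 6.9315 mm/d
Crop demand D = ETc × 10 d = 6.9315 × 10 = 69.315 mm
Pe = 0.57 × 15.1 = 8.607 mm
D − Pe = 69.315 − 8.607 = 60.708 mm
Gross irrigation = 60.708 / 0.89 = 68.211 mm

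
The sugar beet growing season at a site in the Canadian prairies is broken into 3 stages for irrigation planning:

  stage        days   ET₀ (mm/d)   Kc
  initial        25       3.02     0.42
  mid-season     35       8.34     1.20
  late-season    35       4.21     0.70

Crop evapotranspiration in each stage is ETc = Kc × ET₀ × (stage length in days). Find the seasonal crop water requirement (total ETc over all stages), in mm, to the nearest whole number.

485 mm

initial: 0.42 × 3.02 × 25 = 31.71 mm
mid-season: 1.20 × 8.34 × 35 = 350.28 mm
late-season: 0.70 × 4.21 × 35 = 103.15 mm
Seasonal total = 485.14 mm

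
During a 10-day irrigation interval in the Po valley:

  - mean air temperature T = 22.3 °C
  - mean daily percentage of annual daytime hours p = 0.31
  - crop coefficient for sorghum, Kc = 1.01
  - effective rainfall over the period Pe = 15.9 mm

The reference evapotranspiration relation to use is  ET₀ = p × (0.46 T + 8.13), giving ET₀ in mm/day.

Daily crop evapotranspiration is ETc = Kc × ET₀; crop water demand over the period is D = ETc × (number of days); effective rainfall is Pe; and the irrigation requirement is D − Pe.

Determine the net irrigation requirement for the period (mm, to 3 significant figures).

41.7 mm

ET₀ = 0.31 × (0.46 × 22.3 + 8.13) = 0.31 × 18.388 = 5.7003 mm/d
ETc = Kc × ET₀ = 1.01 × 5.7003 = 5.7573 mm/d
Crop demand D = ETc × 10 d = 5.7573 × 10 = 57.573 mm
D − Pe = 57.573 − 15.9 = 41.673 mm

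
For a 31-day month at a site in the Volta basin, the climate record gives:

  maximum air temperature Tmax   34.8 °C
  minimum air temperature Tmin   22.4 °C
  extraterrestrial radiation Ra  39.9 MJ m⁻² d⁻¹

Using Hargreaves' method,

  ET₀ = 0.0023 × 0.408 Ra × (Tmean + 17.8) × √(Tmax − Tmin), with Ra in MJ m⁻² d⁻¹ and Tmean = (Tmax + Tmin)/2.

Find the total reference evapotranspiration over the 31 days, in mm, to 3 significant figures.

190 mm

Tmean = (34.8 + 22.4)/2 = 28.60 °C
0.408 Ra = 0.408 × 39.9 = 16.2792 mm/d equivalent
ET₀ = 0.0023 × 16.2792 × (28.60 + 17.8) × √12.4 = 0.0023 × 16.2792 × 46.40 × 3.5214 = 6.1178 mm/d
Over 31 days: 6.1178 × 31 = 189.652 mm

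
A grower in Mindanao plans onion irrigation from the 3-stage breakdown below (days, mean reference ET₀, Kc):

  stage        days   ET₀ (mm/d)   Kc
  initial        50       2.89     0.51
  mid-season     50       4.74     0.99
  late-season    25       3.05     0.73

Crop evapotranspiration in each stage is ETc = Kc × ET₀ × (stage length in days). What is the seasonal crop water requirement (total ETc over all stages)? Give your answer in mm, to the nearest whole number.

initial: 0.51 × 2.89 × 50 = 73.70 mm
mid-season: 0.99 × 4.74 × 50 = 234.63 mm
late-season: 0.73 × 3.05 × 25 = 55.66 mm
Seasonal total = 363.99 mm

364 mm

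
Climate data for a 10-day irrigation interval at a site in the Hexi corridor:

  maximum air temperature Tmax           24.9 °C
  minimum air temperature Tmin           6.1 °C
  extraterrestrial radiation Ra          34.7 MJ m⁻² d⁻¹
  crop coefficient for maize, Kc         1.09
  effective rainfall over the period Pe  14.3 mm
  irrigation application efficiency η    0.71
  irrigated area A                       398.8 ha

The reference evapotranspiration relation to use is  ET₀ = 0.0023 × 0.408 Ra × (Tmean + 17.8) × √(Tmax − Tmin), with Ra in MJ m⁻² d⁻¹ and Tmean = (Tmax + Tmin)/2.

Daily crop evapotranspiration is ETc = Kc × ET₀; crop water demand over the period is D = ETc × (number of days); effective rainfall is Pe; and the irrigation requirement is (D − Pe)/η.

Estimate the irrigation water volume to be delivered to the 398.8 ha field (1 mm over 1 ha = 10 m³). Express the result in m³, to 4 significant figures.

Tmean = (24.9 + 6.1)/2 = 15.50 °C
0.408 Ra = 0.408 × 34.7 = 14.1576 mm/d equivalent
ET₀ = 0.0023 × 14.1576 × (15.50 + 17.8) × √18.8 = 0.0023 × 14.1576 × 33.30 × 4.3359 = 4.7015 mm/d
ETc = Kc × ET₀ = 1.09 × 4.7015 = 5.1246 mm/d
Crop demand D = ETc × 10 d = 5.1246 × 10 = 51.246 mm
D − Pe = 51.246 − 14.3 = 36.946 mm
Gross irrigation = 36.946 / 0.71 = 52.037 mm
Volume = 52.037 mm × 398.8 ha × 10 = 207523.6 m³

207500 m³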